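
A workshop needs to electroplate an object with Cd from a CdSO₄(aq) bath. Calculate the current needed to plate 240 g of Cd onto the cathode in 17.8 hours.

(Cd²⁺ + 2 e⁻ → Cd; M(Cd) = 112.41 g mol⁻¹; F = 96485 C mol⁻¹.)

6.43 A

n(Cd) = 240 / 112.41 = 2.135 mol.
n(e⁻) = 2 × 2.135 = 4.270 mol.
Q = n(e⁻)·F = 4.270 × 96485 = 412000 C.
I = Q/t = 412000 / 64080 s = 6.43 A.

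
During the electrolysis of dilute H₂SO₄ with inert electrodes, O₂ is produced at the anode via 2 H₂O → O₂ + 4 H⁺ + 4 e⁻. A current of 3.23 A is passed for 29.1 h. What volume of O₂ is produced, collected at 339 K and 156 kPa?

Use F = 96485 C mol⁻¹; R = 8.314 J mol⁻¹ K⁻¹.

15.8 L

Q = I·t = 3.230 A × 104760 s = 338400 C.
n(e⁻) = Q/F = 338400 / 96485 = 3.507 mol.
4 electrons are transferred per O₂ molecule, so n(O₂) = 3.507 / 4 = 0.8768 mol.
V = nRT/P = (0.8768 × 8.314 × 339) / (156 × 10³ Pa) = 0.0158 m³ = 15.8 L.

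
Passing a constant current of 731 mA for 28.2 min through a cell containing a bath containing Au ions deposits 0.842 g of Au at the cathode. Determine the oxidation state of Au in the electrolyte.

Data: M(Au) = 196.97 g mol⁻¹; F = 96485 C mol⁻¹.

+3

Q = I·t = 0.7310 A × 1692.0 s = 1237 C, so n(e⁻) = 1237/96485 = 0.01282 mol.
n(Au) deposited = 0.842 / 196.97 = 0.004275 mol.
Electrons per atom = n(e⁻)/n(Au) = 0.01282 / 0.004275 = 3.00 ≈ 3, so the ion is Au³⁺.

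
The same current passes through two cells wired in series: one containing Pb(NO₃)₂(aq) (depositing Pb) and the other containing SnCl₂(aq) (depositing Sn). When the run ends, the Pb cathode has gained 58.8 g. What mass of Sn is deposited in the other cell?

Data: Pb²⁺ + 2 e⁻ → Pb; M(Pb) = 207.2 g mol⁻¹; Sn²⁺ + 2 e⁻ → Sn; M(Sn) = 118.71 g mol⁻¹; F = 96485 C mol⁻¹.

n(Pb) = 58.8 / 207.2 = 0.2838 mol.
Since Pb²⁺ + 2 e⁻ → Pb, n(e⁻) passed = 2 × 0.2838 = 0.5676 mol.
Cells in series carry the same charge, so the same 0.5676 mol of electrons passes through cell 2.
Sn²⁺ + 2 e⁻ → Sn, so n(Sn) = 0.5676 / 2 = 0.2838 mol.
m(Sn) = 0.2838 × 118.71 = 33.7 g.

33.7 g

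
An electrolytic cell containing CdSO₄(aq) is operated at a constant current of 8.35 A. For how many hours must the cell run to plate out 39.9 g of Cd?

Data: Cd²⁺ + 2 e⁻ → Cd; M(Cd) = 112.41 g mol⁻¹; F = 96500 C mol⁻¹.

n(Cd) = m/M = 39.9 / 112.41 = 0.3550 mol.
Each Cd atom requires 2 electrons, so n(e⁻) = 2 × 0.3550 = 0.7099 mol.
Q = n(e⁻)·F = 0.7099 × 96500 = 68510 C.
t = Q/I = 68510 / 8.350 A = 8204 s = 2.28 h.

2.28 h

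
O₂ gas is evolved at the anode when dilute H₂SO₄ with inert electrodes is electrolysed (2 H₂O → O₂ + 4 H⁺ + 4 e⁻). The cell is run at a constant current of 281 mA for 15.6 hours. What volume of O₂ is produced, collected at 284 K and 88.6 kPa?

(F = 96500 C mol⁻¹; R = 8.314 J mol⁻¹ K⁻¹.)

1.09 L

Q = I·t = 0.2810 A × 56160 s = 15780 C.
n(e⁻) = Q/F = 15780 / 96500 = 0.1635 mol.
4 electrons are transferred per O₂ molecule, so n(O₂) = 0.1635 / 4 = 0.04088 mol.
V = nRT/P = (0.04088 × 8.314 × 284) / (88.6 × 10³ Pa) = 0.00109 m³ = 1.09 L.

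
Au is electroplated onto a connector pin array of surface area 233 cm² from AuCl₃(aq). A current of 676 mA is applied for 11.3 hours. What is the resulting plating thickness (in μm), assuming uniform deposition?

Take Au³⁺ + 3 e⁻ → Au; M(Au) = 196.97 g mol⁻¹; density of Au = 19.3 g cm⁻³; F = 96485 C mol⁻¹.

Q = I·t = 0.6760 × 40680 = 27500 C; n(e⁻) = 0.2850 mol.
n(Au) = n(e⁻)/3 = 0.09501 mol, so m = 0.09501 × 196.97 = 18.71 g.
Volume = m/ρ = 18.71 / 19.3 = 0.9696 cm³.
Thickness = V/A = 0.9696 / 233 = 0.00416 cm = 41.6 μm.

41.6 μm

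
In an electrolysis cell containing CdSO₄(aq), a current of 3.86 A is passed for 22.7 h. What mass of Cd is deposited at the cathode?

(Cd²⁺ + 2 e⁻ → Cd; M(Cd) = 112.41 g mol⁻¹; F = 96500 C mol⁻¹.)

184 g

Q = I·t = 3.860 A × 81720 s = 315400 C.
n(e⁻) = Q/F = 315400 / 96500 = 3.269 mol.
Cd²⁺ + 2 e⁻ → Cd, so n(Cd) = n(e⁻)/2 = 1.634 mol.
m = n·M = 1.634 × 112.41 = 184 g.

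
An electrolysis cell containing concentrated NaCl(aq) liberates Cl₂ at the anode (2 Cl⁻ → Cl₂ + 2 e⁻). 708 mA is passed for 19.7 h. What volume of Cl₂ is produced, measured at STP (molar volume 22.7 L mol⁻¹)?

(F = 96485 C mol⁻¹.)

Q = I·t = 0.7080 A × 70920 s = 50210 C.
n(e⁻) = Q/F = 50210 / 96485 = 0.5204 mol.
2 electrons are transferred per Cl₂ molecule, so n(Cl₂) = 0.5204 / 2 = 0.2602 mol.
V = n × V_m = 0.2602 × 22.7 = 5.91 L.

5.91 L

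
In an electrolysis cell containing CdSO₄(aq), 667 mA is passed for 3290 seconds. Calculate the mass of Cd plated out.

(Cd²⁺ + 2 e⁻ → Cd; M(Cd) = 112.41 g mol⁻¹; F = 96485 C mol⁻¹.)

1.28 g

Q = I·t = 0.6670 A × 3290.0 s = 2194 C.
n(e⁻) = Q/F = 2194 / 96485 = 0.02274 mol.
Cd²⁺ + 2 e⁻ → Cd, so n(Cd) = n(e⁻)/2 = 0.01137 mol.
m = n·M = 0.01137 × 112.41 = 1.28 g.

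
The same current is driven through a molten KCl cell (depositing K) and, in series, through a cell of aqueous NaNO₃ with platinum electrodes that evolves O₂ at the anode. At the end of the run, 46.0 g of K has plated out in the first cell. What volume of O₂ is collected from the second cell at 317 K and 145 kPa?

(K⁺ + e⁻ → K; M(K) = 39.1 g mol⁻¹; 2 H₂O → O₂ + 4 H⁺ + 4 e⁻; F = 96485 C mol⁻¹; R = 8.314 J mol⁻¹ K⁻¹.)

n(K) = 46.0 / 39.1 = 1.176 mol, so n(e⁻) = 1 × 1.176 = 1.176 mol.
The cells are in series, so the same 1.176 mol of electrons passes through the second cell.
2 H₂O → O₂ + 4 H⁺ + 4 e⁻ — 4 mol e⁻ per mol O₂, so n(O₂) = 1.176/4 = 0.2941 mol.
V = nRT/P = (0.2941 × 8.314 × 317) / (145 × 10³) = 0.00535 m³ = 5.35 L.

5.35 L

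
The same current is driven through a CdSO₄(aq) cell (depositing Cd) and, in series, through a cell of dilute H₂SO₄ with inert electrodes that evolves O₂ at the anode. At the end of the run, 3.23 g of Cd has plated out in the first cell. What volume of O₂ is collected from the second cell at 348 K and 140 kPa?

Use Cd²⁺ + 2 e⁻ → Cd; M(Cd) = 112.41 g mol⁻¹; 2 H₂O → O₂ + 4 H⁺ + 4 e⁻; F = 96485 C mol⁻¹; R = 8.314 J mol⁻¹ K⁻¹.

0.297 L

n(Cd) = 3.23 / 112.41 = 0.02873 mol, so n(e⁻) = 2 × 0.02873 = 0.05747 mol.
The cells are in series, so the same 0.05747 mol of electrons passes through the second cell.
2 H₂O → O₂ + 4 H⁺ + 4 e⁻ — 4 mol e⁻ per mol O₂, so n(O₂) = 0.05747/4 = 0.01437 mol.
V = nRT/P = (0.01437 × 8.314 × 348) / (140 × 10³) = 2.97 × 10⁻⁴ m³ = 0.297 L.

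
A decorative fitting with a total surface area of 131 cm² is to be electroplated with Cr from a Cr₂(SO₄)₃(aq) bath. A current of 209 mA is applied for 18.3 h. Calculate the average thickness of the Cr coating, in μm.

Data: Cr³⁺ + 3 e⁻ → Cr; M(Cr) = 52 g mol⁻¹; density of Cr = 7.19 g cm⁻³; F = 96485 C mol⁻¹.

Q = I·t = 0.2090 × 65880 = 13770 C; n(e⁻) = 0.1427 mol.
n(Cr) = n(e⁻)/3 = 0.04757 mol, so m = 0.04757 × 52 = 2.474 g.
Volume = m/ρ = 2.474 / 7.19 = 0.3440 cm³.
Thickness = V/A = 0.3440 / 131 = 0.00263 cm = 26.3 μm.

26.3 μm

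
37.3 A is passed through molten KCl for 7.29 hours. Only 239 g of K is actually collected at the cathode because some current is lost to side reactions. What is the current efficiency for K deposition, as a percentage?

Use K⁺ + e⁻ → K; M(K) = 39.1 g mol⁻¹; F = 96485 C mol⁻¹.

60.2 %

Q = I·t = 37.30 × 26244 = 978900 C; n(e⁻) = 978900/96485 = 10.15 mol.
Theoretical n(K) = n(e⁻)/1 = 10.15 mol, i.e. m_theo = 10.15 × 39.1 = 396.7 g.
Efficiency = m_actual / m_theo = 239 / 396.7 = 60.2 %.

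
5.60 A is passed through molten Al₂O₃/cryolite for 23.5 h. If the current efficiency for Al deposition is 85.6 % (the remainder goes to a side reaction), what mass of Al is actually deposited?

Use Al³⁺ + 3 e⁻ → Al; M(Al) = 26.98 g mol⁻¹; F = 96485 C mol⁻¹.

Q = I·t = 5.600 × 84600 = 473800 C.
n(e⁻) = 473800/96485 = 4.910 mol; theoretically n(Al) = 4.910/3 = 1.637 mol, m_theo = 44.16 g.
At 85.6 % efficiency, m_actual = 0.856 × 44.16 = 37.8 g.

37.8 g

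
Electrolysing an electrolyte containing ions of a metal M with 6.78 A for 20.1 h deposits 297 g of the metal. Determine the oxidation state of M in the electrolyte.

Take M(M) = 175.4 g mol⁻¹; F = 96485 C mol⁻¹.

Q = I·t = 6.780 A × 72360 s = 490600 C, so n(e⁻) = 490600/96485 = 5.085 mol.
n(M) deposited = 297 / 175.4 = 1.693 mol.
Electrons per atom = n(e⁻)/n(M) = 5.085 / 1.693 = 3.00 ≈ 3, so the ion is M³⁺.

+3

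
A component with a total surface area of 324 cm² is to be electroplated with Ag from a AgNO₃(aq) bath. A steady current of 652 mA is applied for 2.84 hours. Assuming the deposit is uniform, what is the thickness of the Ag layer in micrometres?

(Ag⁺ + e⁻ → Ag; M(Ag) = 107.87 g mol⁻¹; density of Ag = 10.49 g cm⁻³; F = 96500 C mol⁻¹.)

Q = I·t = 0.6520 × 10224 = 6666 C; n(e⁻) = 0.06908 mol.
n(Ag) = n(e⁻)/1 = 0.06908 mol, so m = 0.06908 × 107.87 = 7.451 g.
Volume = m/ρ = 7.451 / 10.49 = 0.7103 cm³.
Thickness = V/A = 0.7103 / 324 = 0.00219 cm = 21.9 μm.

21.9 μm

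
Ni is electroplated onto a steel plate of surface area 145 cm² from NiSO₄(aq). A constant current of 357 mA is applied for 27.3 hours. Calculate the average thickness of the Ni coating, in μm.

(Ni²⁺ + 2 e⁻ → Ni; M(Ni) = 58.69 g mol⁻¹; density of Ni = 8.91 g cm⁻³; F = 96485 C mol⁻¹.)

82.6 μm

Q = I·t = 0.3570 × 98280 = 35090 C; n(e⁻) = 0.3636 mol.
n(Ni) = n(e⁻)/2 = 0.1818 mol, so m = 0.1818 × 58.69 = 10.67 g.
Volume = m/ρ = 10.67 / 8.91 = 1.198 cm³.
Thickness = V/A = 1.198 / 145 = 0.00826 cm = 82.6 μm.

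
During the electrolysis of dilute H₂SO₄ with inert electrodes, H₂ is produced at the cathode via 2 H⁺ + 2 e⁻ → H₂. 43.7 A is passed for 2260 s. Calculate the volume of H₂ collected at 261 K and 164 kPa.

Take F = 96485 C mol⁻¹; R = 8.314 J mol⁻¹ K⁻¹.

6.77 L

Q = I·t = 43.70 A × 2260.0 s = 98760 C.
n(e⁻) = Q/F = 98760 / 96485 = 1.024 mol.
2 electrons are transferred per H₂ molecule, so n(H₂) = 1.024 / 2 = 0.5118 mol.
V = nRT/P = (0.5118 × 8.314 × 261) / (164 × 10³ Pa) = 0.00677 m³ = 6.77 L.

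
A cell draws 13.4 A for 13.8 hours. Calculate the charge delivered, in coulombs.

6.66 × 10⁵ C

Q = I·t = 13.40 A × 49680 s = 6.66 × 10⁵ C.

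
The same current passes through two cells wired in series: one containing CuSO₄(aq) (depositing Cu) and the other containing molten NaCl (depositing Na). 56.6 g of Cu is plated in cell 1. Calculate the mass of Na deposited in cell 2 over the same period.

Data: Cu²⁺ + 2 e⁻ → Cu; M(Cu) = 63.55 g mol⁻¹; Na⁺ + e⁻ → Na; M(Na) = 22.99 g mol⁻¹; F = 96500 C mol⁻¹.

41.0 g

n(Cu) = 56.6 / 63.55 = 0.8906 mol.
Since Cu²⁺ + 2 e⁻ → Cu, n(e⁻) passed = 2 × 0.8906 = 1.781 mol.
Cells in series carry the same charge, so the same 1.781 mol of electrons passes through cell 2.
Na⁺ + e⁻ → Na, so n(Na) = 1.781 / 1 = 1.781 mol.
m(Na) = 1.781 × 22.99 = 41.0 g.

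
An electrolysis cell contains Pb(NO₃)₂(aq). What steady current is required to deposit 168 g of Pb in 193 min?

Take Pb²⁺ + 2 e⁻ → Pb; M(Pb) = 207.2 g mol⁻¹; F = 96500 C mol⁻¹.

n(Pb) = 168 / 207.2 = 0.8108 mol.
n(e⁻) = 2 × 0.8108 = 1.622 mol.
Q = n(e⁻)·F = 1.622 × 96500 = 156500 C.
I = Q/t = 156500 / 11580 s = 13.5 A.

13.5 A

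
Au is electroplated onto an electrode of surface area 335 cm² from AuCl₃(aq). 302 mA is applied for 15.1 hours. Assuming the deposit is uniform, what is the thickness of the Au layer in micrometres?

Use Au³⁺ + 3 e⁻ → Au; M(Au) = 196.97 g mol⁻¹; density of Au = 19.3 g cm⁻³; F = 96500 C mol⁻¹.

Q = I·t = 0.3020 × 54360 = 16420 C; n(e⁻) = 0.1701 mol.
n(Au) = n(e⁻)/3 = 0.05671 mol, so m = 0.05671 × 196.97 = 11.17 g.
Volume = m/ρ = 11.17 / 19.3 = 0.5787 cm³.
Thickness = V/A = 0.5787 / 335 = 0.00173 cm = 17.3 μm.

17.3 μm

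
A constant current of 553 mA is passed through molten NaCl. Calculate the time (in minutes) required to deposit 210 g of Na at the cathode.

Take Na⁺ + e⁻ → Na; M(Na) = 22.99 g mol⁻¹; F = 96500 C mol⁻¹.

26600 min

n(Na) = m/M = 210 / 22.99 = 9.134 mol.
Each Na atom requires 1 electron, so n(e⁻) = 1 × 9.134 = 9.134 mol.
Q = n(e⁻)·F = 9.134 × 96500 = 881500 C.
t = Q/I = 881500 / 0.5530 A = 1594000 s = 26600 min.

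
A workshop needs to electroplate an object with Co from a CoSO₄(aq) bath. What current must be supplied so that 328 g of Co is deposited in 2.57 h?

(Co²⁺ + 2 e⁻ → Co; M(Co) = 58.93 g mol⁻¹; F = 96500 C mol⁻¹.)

n(Co) = 328 / 58.93 = 5.566 mol.
n(e⁻) = 2 × 5.566 = 11.13 mol.
Q = n(e⁻)·F = 11.13 × 96500 = 1074000 C.
I = Q/t = 1074000 / 9252.0 s = 116 A.

116 A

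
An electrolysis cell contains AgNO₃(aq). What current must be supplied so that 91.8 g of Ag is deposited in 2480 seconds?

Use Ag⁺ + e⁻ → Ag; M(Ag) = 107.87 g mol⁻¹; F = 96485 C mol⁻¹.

n(Ag) = 91.8 / 107.87 = 0.8510 mol.
n(e⁻) = 1 × 0.8510 = 0.8510 mol.
Q = n(e⁻)·F = 0.8510 × 96485 = 82110 C.
I = Q/t = 82110 / 2480.0 s = 33.1 A.

33.1 A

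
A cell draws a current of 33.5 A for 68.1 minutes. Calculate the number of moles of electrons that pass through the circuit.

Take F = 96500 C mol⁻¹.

Q = I·t = 33.50 A × 4086.0 s = 136900 C.
n(e⁻) = Q/F = 136900 / 96500 = 1.42 mol.

1.42 mol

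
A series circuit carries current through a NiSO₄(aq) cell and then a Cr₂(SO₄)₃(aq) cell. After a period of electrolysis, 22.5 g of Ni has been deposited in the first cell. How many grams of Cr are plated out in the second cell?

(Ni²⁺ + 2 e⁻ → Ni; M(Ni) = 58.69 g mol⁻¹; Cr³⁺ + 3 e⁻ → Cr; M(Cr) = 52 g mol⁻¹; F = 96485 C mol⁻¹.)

13.3 g

n(Ni) = 22.5 / 58.69 = 0.3834 mol.
Since Ni²⁺ + 2 e⁻ → Ni, n(e⁻) passed = 2 × 0.3834 = 0.7667 mol.
Cells in series carry the same charge, so the same 0.7667 mol of electrons passes through cell 2.
Cr³⁺ + 3 e⁻ → Cr, so n(Cr) = 0.7667 / 3 = 0.2556 mol.
m(Cr) = 0.2556 × 52 = 13.3 g.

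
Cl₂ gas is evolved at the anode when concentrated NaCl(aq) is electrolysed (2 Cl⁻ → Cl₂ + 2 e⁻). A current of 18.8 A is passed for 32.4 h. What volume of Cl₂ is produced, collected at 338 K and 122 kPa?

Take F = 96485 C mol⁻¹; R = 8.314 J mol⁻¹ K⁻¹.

Q = I·t = 18.80 A × 116640 s = 2193000 C.
n(e⁻) = Q/F = 2193000 / 96485 = 22.73 mol.
2 electrons are transferred per Cl₂ molecule, so n(Cl₂) = 22.73 / 2 = 11.36 mol.
V = nRT/P = (11.36 × 8.314 × 338) / (122 × 10³ Pa) = 0.262 m³ = 262 L.

262 L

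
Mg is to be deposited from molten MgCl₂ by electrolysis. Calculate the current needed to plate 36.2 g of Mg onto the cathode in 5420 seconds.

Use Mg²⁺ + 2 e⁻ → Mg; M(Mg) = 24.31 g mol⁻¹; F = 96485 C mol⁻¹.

53.0 A

n(Mg) = 36.2 / 24.31 = 1.489 mol.
n(e⁻) = 2 × 1.489 = 2.978 mol.
Q = n(e⁻)·F = 2.978 × 96485 = 287400 C.
I = Q/t = 287400 / 5420.0 s = 53.0 A.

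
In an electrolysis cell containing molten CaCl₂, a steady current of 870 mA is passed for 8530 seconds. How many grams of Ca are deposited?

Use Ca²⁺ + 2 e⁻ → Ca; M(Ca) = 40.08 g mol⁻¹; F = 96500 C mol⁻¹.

Q = I·t = 0.8700 A × 8530.0 s = 7421 C.
n(e⁻) = Q/F = 7421 / 96500 = 0.07690 mol.
Ca²⁺ + 2 e⁻ → Ca, so n(Ca) = n(e⁻)/2 = 0.03845 mol.
m = n·M = 0.03845 × 40.08 = 1.54 g.

1.54 g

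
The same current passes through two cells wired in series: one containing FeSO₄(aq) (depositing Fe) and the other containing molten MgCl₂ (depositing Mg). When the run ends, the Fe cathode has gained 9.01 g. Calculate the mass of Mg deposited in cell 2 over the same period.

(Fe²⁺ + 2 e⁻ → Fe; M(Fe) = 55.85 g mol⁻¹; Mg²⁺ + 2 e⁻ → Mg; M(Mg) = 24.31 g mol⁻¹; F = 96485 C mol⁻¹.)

n(Fe) = 9.01 / 55.85 = 0.1613 mol.
Since Fe²⁺ + 2 e⁻ → Fe, n(e⁻) passed = 2 × 0.1613 = 0.3226 mol.
Cells in series carry the same charge, so the same 0.3226 mol of electrons passes through cell 2.
Mg²⁺ + 2 e⁻ → Mg, so n(Mg) = 0.3226 / 2 = 0.1613 mol.
m(Mg) = 0.1613 × 24.31 = 3.92 g.

3.92 g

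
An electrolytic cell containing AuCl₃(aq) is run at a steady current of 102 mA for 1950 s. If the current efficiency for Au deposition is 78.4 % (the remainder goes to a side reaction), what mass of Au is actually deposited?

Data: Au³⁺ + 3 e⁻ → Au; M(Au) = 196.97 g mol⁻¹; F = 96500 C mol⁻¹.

0.106 g

Q = I·t = 0.1020 × 1950.0 = 198.9 C.
n(e⁻) = 198.9/96500 = 0.002061 mol; theoretically n(Au) = 0.002061/3 = 0.0006870 mol, m_theo = 0.1353 g.
At 78.4 % efficiency, m_actual = 0.784 × 0.1353 = 0.106 g.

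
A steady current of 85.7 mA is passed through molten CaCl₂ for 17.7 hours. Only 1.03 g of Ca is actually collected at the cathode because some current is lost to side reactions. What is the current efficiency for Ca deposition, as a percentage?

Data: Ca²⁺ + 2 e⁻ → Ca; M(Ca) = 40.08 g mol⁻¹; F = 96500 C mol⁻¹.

90.8 %

Q = I·t = 0.08570 × 63720 = 5461 C; n(e⁻) = 5461/96500 = 0.05659 mol.
Theoretical n(Ca) = n(e⁻)/2 = 0.02829 mol, i.e. m_theo = 0.02829 × 40.08 = 1.134 g.
Efficiency = m_actual / m_theo = 1.03 / 1.134 = 90.8 %.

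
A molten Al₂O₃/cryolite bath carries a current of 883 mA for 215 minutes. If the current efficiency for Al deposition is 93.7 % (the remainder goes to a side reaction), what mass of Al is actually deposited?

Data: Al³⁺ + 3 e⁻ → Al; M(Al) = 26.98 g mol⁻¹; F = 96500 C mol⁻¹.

Q = I·t = 0.8830 × 12900 = 11390 C.
n(e⁻) = 11390/96500 = 0.1180 mol; theoretically n(Al) = 0.1180/3 = 0.03935 mol, m_theo = 1.062 g.
At 93.7 % efficiency, m_actual = 0.937 × 1.062 = 0.995 g.

0.995 g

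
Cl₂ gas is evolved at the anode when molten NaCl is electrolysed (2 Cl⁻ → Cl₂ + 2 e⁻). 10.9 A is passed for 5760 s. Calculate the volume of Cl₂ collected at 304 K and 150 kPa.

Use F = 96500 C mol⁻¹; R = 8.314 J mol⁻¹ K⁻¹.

Q = I·t = 10.90 A × 5760.0 s = 62780 C.
n(e⁻) = Q/F = 62780 / 96500 = 0.6506 mol.
2 electrons are transferred per Cl₂ molecule, so n(Cl₂) = 0.6506 / 2 = 0.3253 mol.
V = nRT/P = (0.3253 × 8.314 × 304) / (150 × 10³ Pa) = 0.00548 m³ = 5.48 L.

5.48 L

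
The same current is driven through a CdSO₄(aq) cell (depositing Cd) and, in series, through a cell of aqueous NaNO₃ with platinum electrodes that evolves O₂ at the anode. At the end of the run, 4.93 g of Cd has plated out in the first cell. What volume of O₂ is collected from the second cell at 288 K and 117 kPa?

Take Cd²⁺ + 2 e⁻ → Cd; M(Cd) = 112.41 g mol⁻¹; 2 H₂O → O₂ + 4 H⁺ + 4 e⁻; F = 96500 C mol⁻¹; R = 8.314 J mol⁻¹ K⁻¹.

n(Cd) = 4.93 / 112.41 = 0.04386 mol, so n(e⁻) = 2 × 0.04386 = 0.08771 mol.
The cells are in series, so the same 0.08771 mol of electrons passes through the second cell.
2 H₂O → O₂ + 4 H⁺ + 4 e⁻ — 4 mol e⁻ per mol O₂, so n(O₂) = 0.08771/4 = 0.02193 mol.
V = nRT/P = (0.02193 × 8.314 × 288) / (117 × 10³) = 4.49 × 10⁻⁴ m³ = 0.449 L.

0.449 L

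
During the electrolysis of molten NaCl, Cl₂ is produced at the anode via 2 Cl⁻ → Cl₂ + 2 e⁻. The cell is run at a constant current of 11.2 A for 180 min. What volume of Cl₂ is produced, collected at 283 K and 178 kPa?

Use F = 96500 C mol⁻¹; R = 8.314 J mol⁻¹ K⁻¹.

Q = I·t = 11.20 A × 10800 s = 121000 C.
n(e⁻) = Q/F = 121000 / 96500 = 1.253 mol.
2 electrons are transferred per Cl₂ molecule, so n(Cl₂) = 1.253 / 2 = 0.6267 mol.
V = nRT/P = (0.6267 × 8.314 × 283) / (178 × 10³ Pa) = 0.00828 m³ = 8.28 L.

8.28 L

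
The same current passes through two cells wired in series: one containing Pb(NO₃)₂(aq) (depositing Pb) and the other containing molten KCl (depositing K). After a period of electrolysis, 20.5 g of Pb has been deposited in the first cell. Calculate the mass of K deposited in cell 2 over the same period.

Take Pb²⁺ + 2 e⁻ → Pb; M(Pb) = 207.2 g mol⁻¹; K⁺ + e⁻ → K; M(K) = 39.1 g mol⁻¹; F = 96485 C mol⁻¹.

7.74 g

n(Pb) = 20.5 / 207.2 = 0.09894 mol.
Since Pb²⁺ + 2 e⁻ → Pb, n(e⁻) passed = 2 × 0.09894 = 0.1979 mol.
Cells in series carry the same charge, so the same 0.1979 mol of electrons passes through cell 2.
K⁺ + e⁻ → K, so n(K) = 0.1979 / 1 = 0.1979 mol.
m(K) = 0.1979 × 39.1 = 7.74 g.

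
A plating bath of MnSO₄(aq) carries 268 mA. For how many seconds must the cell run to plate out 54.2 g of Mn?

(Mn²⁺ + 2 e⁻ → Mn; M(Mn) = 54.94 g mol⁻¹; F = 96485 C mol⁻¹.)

n(Mn) = m/M = 54.2 / 54.94 = 0.9865 mol.
Each Mn atom requires 2 electrons, so n(e⁻) = 2 × 0.9865 = 1.973 mol.
Q = n(e⁻)·F = 1.973 × 96485 = 190400 C.
t = Q/I = 190400 / 0.2680 A = 710300 s.

7.10 × 10⁵ s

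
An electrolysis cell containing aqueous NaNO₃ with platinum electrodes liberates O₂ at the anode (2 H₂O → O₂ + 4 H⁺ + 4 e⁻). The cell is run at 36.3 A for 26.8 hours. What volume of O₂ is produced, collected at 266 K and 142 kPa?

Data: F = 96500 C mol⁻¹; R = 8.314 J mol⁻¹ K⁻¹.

141 L

Q = I·t = 36.30 A × 96480 s = 3502000 C.
n(e⁻) = Q/F = 3502000 / 96500 = 36.29 mol.
4 electrons are transferred per O₂ molecule, so n(O₂) = 36.29 / 4 = 9.073 mol.
V = nRT/P = (9.073 × 8.314 × 266) / (142 × 10³ Pa) = 0.141 m³ = 141 L.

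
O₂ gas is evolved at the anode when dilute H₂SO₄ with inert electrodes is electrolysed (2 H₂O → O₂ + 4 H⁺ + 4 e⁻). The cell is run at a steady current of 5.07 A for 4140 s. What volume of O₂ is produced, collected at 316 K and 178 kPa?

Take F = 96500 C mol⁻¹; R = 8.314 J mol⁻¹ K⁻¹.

0.803 L

Q = I·t = 5.070 A × 4140.0 s = 20990 C.
n(e⁻) = Q/F = 20990 / 96500 = 0.2175 mol.
4 electrons are transferred per O₂ molecule, so n(O₂) = 0.2175 / 4 = 0.05438 mol.
V = nRT/P = (0.05438 × 8.314 × 316) / (178 × 10³ Pa) = 8.03 × 10⁻⁴ m³ = 0.803 L.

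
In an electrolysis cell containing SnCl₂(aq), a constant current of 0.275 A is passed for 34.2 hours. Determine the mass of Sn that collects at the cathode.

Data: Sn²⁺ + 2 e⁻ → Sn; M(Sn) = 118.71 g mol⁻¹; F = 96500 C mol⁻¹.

20.8 g

Q = I·t = 0.2750 A × 123120 s = 33860 C.
n(e⁻) = Q/F = 33860 / 96500 = 0.3509 mol.
Sn²⁺ + 2 e⁻ → Sn, so n(Sn) = n(e⁻)/2 = 0.1754 mol.
m = n·M = 0.1754 × 118.71 = 20.8 g.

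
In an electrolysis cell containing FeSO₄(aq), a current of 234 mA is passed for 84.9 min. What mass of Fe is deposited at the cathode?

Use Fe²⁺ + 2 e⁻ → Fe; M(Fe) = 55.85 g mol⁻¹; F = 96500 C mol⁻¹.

0.345 g

Q = I·t = 0.2340 A × 5094.0 s = 1192 C.
n(e⁻) = Q/F = 1192 / 96500 = 0.01235 mol.
Fe²⁺ + 2 e⁻ → Fe, so n(Fe) = n(e⁻)/2 = 0.006176 mol.
m = n·M = 0.006176 × 55.85 = 0.345 g.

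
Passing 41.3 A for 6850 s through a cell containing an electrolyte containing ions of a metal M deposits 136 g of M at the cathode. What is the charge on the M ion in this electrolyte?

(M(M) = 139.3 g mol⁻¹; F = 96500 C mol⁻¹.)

+3

Q = I·t = 41.30 A × 6850.0 s = 282900 C, so n(e⁻) = 282900/96500 = 2.932 mol.
n(M) deposited = 136 / 139.3 = 0.9763 mol.
Electrons per atom = n(e⁻)/n(M) = 2.932 / 0.9763 = 3.00 ≈ 3, so the ion is M³⁺.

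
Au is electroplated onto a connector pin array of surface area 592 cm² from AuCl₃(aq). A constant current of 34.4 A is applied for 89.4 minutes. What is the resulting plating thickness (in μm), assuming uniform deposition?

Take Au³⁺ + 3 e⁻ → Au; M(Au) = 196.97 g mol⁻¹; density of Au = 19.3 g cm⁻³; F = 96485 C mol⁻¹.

Q = I·t = 34.40 × 5364.0 = 184500 C; n(e⁻) = 1.912 mol.
n(Au) = n(e⁻)/3 = 0.6375 mol, so m = 0.6375 × 196.97 = 125.6 g.
Volume = m/ρ = 125.6 / 19.3 = 6.506 cm³.
Thickness = V/A = 6.506 / 592 = 0.0110 cm = 110 μm.

110 μm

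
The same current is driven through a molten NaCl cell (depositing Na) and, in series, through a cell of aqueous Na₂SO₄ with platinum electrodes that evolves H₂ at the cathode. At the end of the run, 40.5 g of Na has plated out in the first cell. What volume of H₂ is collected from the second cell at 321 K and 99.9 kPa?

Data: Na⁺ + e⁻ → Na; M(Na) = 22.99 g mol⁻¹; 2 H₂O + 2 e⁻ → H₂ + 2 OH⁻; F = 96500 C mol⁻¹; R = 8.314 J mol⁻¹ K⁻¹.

23.5 L

n(Na) = 40.5 / 22.99 = 1.762 mol, so n(e⁻) = 1 × 1.762 = 1.762 mol.
The cells are in series, so the same 1.762 mol of electrons passes through the second cell.
2 H₂O + 2 e⁻ → H₂ + 2 OH⁻ — 2 mol e⁻ per mol H₂, so n(H₂) = 1.762/2 = 0.8808 mol.
V = nRT/P = (0.8808 × 8.314 × 321) / (99.9 × 10³) = 0.0235 m³ = 23.5 L.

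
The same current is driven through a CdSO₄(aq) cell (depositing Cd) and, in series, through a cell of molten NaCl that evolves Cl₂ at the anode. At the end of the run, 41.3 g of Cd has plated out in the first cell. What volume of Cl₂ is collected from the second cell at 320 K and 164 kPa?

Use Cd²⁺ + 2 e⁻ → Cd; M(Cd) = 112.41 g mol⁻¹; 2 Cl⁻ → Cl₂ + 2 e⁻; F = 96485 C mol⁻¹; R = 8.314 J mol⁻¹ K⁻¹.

5.96 L

n(Cd) = 41.3 / 112.41 = 0.3674 mol, so n(e⁻) = 2 × 0.3674 = 0.7348 mol.
The cells are in series, so the same 0.7348 mol of electrons passes through the second cell.
2 Cl⁻ → Cl₂ + 2 e⁻ — 2 mol e⁻ per mol Cl₂, so n(Cl₂) = 0.7348/2 = 0.3674 mol.
V = nRT/P = (0.3674 × 8.314 × 320) / (164 × 10³) = 0.00596 m³ = 5.96 L.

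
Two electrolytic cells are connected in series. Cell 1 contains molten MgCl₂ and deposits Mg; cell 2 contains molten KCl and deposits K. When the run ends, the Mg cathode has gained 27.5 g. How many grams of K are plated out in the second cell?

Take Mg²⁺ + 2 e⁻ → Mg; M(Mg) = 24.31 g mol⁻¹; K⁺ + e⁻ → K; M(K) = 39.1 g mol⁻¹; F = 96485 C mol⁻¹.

88.5 g

n(Mg) = 27.5 / 24.31 = 1.131 mol.
Since Mg²⁺ + 2 e⁻ → Mg, n(e⁻) passed = 2 × 1.131 = 2.262 mol.
Cells in series carry the same charge, so the same 2.262 mol of electrons passes through cell 2.
K⁺ + e⁻ → K, so n(K) = 2.262 / 1 = 2.262 mol.
m(K) = 2.262 × 39.1 = 88.5 g.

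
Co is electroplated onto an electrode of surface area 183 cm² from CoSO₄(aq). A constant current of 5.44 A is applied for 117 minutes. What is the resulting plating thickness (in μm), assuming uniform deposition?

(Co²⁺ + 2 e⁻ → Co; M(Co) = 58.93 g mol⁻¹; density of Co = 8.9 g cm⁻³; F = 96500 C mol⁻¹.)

71.6 μm

Q = I·t = 5.440 × 7020.0 = 38190 C; n(e⁻) = 0.3957 mol.
n(Co) = n(e⁻)/2 = 0.1979 mol, so m = 0.1979 × 58.93 = 11.66 g.
Volume = m/ρ = 11.66 / 8.9 = 1.310 cm³.
Thickness = V/A = 1.310 / 183 = 0.00716 cm = 71.6 μm.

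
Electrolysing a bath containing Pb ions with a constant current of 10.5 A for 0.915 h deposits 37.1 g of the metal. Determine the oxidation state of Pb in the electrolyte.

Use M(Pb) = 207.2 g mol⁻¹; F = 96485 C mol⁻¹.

+2

Q = I·t = 10.50 A × 3294.0 s = 34590 C, so n(e⁻) = 34590/96485 = 0.3585 mol.
n(Pb) deposited = 37.1 / 207.2 = 0.1791 mol.
Electrons per atom = n(e⁻)/n(Pb) = 0.3585 / 0.1791 = 2.00 ≈ 2, so the ion is Pb²⁺.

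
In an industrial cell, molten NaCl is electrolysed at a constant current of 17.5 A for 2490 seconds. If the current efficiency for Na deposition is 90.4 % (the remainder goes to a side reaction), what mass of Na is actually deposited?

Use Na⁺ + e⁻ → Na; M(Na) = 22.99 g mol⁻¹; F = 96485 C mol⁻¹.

Q = I·t = 17.50 × 2490.0 = 43580 C.
n(e⁻) = 43580/96485 = 0.4516 mol; theoretically n(Na) = 0.4516/1 = 0.4516 mol, m_theo = 10.38 g.
At 90.4 % efficiency, m_actual = 0.904 × 10.38 = 9.39 g.

9.39 g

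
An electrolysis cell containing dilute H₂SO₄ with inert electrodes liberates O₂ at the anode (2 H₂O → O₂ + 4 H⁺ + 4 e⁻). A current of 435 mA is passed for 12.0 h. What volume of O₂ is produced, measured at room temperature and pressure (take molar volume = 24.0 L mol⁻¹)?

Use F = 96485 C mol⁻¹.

Q = I·t = 0.4350 A × 43200 s = 18790 C.
n(e⁻) = Q/F = 18790 / 96485 = 0.1948 mol.
4 electrons are transferred per O₂ molecule, so n(O₂) = 0.1948 / 4 = 0.04869 mol.
V = n × V_m = 0.04869 × 24.0 = 1.17 L.

1.17 L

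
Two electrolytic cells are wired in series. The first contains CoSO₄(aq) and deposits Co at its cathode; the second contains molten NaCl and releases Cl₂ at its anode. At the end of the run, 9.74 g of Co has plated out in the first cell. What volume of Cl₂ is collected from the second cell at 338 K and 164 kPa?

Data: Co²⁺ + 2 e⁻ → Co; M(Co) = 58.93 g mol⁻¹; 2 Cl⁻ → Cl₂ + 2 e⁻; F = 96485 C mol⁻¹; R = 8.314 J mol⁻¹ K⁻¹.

2.83 L

n(Co) = 9.74 / 58.93 = 0.1653 mol, so n(e⁻) = 2 × 0.1653 = 0.3306 mol.
The cells are in series, so the same 0.3306 mol of electrons passes through the second cell.
2 Cl⁻ → Cl₂ + 2 e⁻ — 2 mol e⁻ per mol Cl₂, so n(Cl₂) = 0.3306/2 = 0.1653 mol.
V = nRT/P = (0.1653 × 8.314 × 338) / (164 × 10³) = 0.00283 m³ = 2.83 L.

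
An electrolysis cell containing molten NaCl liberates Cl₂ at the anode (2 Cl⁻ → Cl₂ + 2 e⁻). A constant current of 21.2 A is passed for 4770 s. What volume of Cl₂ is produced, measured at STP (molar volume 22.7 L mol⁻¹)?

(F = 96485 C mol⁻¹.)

11.9 L

Q = I·t = 21.20 A × 4770.0 s = 101100 C.
n(e⁻) = Q/F = 101100 / 96485 = 1.048 mol.
2 electrons are transferred per Cl₂ molecule, so n(Cl₂) = 1.048 / 2 = 0.5240 mol.
V = n × V_m = 0.5240 × 22.7 = 11.9 L.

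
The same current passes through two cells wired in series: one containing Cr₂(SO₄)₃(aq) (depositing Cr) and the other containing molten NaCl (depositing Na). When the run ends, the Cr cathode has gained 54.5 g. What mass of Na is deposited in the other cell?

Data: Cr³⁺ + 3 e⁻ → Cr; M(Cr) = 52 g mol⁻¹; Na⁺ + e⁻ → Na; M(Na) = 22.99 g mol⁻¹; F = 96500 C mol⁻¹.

72.3 g

n(Cr) = 54.5 / 52 = 1.048 mol.
Since Cr³⁺ + 3 e⁻ → Cr, n(e⁻) passed = 3 × 1.048 = 3.144 mol.
Cells in series carry the same charge, so the same 3.144 mol of electrons passes through cell 2.
Na⁺ + e⁻ → Na, so n(Na) = 3.144 / 1 = 3.144 mol.
m(Na) = 3.144 × 22.99 = 72.3 g.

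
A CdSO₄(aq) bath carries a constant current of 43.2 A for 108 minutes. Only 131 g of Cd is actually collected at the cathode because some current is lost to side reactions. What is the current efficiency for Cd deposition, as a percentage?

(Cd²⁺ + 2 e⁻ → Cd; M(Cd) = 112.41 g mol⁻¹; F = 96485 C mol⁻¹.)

80.3 %

Q = I·t = 43.20 × 6480.0 = 279900 C; n(e⁻) = 279900/96485 = 2.901 mol.
Theoretical n(Cd) = n(e⁻)/2 = 1.451 mol, i.e. m_theo = 1.451 × 112.41 = 163.1 g.
Efficiency = m_actual / m_theo = 131 / 163.1 = 80.3 %.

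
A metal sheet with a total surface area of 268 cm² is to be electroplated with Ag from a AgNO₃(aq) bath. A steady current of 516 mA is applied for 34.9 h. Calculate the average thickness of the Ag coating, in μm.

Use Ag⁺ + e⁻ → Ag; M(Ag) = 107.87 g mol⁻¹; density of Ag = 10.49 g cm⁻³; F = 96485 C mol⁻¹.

258 μm

Q = I·t = 0.5160 × 125640 = 64830 C; n(e⁻) = 0.6719 mol.
n(Ag) = n(e⁻)/1 = 0.6719 mol, so m = 0.6719 × 107.87 = 72.48 g.
Volume = m/ρ = 72.48 / 10.49 = 6.909 cm³.
Thickness = V/A = 6.909 / 268 = 0.0258 cm = 258 μm.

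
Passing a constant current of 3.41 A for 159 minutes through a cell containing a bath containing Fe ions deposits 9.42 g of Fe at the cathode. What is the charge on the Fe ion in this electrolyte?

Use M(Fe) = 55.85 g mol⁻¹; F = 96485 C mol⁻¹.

+2

Q = I·t = 3.410 A × 9540.0 s = 32530 C, so n(e⁻) = 32530/96485 = 0.3372 mol.
n(Fe) deposited = 9.42 / 55.85 = 0.1687 mol.
Electrons per atom = n(e⁻)/n(Fe) = 0.3372 / 0.1687 = 2.00 ≈ 2, so the ion is Fe²⁺.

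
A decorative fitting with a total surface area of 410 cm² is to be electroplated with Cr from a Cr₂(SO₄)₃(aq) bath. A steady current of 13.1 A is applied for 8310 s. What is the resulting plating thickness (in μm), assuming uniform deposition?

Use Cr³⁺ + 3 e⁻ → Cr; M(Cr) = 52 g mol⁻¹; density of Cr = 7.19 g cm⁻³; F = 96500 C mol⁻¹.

Q = I·t = 13.10 × 8310.0 = 108900 C; n(e⁻) = 1.128 mol.
n(Cr) = n(e⁻)/3 = 0.3760 mol, so m = 0.3760 × 52 = 19.55 g.
Volume = m/ρ = 19.55 / 7.19 = 2.720 cm³.
Thickness = V/A = 2.720 / 410 = 0.00663 cm = 66.3 μm.

66.3 μm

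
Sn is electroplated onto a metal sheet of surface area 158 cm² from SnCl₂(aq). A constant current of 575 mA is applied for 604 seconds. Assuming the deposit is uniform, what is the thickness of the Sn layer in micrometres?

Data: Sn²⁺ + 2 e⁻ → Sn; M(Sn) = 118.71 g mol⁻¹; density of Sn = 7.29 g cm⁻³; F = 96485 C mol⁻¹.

Q = I·t = 0.5750 × 604.00 = 347.3 C; n(e⁻) = 0.003600 mol.
n(Sn) = n(e⁻)/2 = 0.001800 mol, so m = 0.001800 × 118.71 = 0.2136 g.
Volume = m/ρ = 0.2136 / 7.29 = 0.02931 cm³.
Thickness = V/A = 0.02931 / 158 = 1.85 × 10⁻⁴ cm = 1.85 μm.

1.85 μm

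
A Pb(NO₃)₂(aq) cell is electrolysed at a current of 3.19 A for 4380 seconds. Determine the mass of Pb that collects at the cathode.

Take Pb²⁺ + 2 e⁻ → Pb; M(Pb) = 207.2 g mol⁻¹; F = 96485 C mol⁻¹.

Q = I·t = 3.190 A × 4380.0 s = 13970 C.
n(e⁻) = Q/F = 13970 / 96485 = 0.1448 mol.
Pb²⁺ + 2 e⁻ → Pb, so n(Pb) = n(e⁻)/2 = 0.07241 mol.
m = n·M = 0.07241 × 207.2 = 15.0 g.

15.0 g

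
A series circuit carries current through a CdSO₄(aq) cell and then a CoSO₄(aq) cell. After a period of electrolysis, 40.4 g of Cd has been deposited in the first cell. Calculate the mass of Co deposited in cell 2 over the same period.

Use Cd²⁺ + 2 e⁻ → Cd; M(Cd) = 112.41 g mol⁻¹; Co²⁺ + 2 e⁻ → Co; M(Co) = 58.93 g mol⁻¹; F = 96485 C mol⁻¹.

n(Cd) = 40.4 / 112.41 = 0.3594 mol.
Since Cd²⁺ + 2 e⁻ → Cd, n(e⁻) passed = 2 × 0.3594 = 0.7188 mol.
Cells in series carry the same charge, so the same 0.7188 mol of electrons passes through cell 2.
Co²⁺ + 2 e⁻ → Co, so n(Co) = 0.7188 / 2 = 0.3594 mol.
m(Co) = 0.3594 × 58.93 = 21.2 g.

21.2 g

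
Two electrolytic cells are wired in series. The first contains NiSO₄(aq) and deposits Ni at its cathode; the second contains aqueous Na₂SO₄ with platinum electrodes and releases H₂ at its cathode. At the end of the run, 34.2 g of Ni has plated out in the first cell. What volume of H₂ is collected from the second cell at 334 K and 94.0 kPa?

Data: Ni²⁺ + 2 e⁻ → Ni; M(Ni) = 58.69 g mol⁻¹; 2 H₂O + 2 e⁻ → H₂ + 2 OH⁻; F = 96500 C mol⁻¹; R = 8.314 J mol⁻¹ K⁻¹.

n(Ni) = 34.2 / 58.69 = 0.5827 mol, so n(e⁻) = 2 × 0.5827 = 1.165 mol.
The cells are in series, so the same 1.165 mol of electrons passes through the second cell.
2 H₂O + 2 e⁻ → H₂ + 2 OH⁻ — 2 mol e⁻ per mol H₂, so n(H₂) = 1.165/2 = 0.5827 mol.
V = nRT/P = (0.5827 × 8.314 × 334) / (94.0 × 10³) = 0.0172 m³ = 17.2 L.

17.2 L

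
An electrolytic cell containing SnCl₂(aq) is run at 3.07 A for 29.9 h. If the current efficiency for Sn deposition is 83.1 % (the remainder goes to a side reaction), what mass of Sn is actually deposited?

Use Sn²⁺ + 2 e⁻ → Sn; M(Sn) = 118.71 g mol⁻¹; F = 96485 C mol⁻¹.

Q = I·t = 3.070 × 107640 = 330500 C.
n(e⁻) = 330500/96485 = 3.425 mol; theoretically n(Sn) = 3.425/2 = 1.712 mol, m_theo = 203.3 g.
At 83.1 % efficiency, m_actual = 0.831 × 203.3 = 169 g.

169 g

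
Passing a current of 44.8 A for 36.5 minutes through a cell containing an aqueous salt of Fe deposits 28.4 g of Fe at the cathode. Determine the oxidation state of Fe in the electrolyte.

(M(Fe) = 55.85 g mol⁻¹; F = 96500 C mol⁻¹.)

Q = I·t = 44.80 A × 2190.0 s = 98110 C, so n(e⁻) = 98110/96500 = 1.017 mol.
n(Fe) deposited = 28.4 / 55.85 = 0.5085 mol.
Electrons per atom = n(e⁻)/n(Fe) = 1.017 / 0.5085 = 2.00 ≈ 2, so the ion is Fe²⁺.

+2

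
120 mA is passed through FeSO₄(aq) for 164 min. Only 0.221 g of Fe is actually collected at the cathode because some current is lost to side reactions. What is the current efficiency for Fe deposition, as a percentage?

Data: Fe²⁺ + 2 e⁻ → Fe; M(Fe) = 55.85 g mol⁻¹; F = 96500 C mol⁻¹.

64.7 %

Q = I·t = 0.1200 × 9840.0 = 1181 C; n(e⁻) = 1181/96500 = 0.01224 mol.
Theoretical n(Fe) = n(e⁻)/2 = 0.006118 mol, i.e. m_theo = 0.006118 × 55.85 = 0.3417 g.
Efficiency = m_actual / m_theo = 0.221 / 0.3417 = 64.7 %.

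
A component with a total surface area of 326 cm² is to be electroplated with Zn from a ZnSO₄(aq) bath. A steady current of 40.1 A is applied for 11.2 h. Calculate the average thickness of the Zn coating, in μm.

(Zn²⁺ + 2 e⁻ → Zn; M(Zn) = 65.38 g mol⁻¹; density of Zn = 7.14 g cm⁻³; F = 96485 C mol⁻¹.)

2350 μm

Q = I·t = 40.10 × 40320 = 1617000 C; n(e⁻) = 16.76 mol.
n(Zn) = n(e⁻)/2 = 8.379 mol, so m = 8.379 × 65.38 = 547.8 g.
Volume = m/ρ = 547.8 / 7.14 = 76.72 cm³.
Thickness = V/A = 76.72 / 326 = 0.235 cm = 2350 μm.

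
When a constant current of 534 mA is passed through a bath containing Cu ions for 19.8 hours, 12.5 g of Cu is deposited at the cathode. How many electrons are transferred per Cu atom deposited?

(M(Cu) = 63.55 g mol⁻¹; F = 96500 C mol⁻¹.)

Q = I·t = 0.5340 A × 71280 s = 38060 C, so n(e⁻) = 38060/96500 = 0.3944 mol.
n(Cu) deposited = 12.5 / 63.55 = 0.1967 mol.
Electrons per atom = n(e⁻)/n(Cu) = 0.3944 / 0.1967 = 2.01 ≈ 2, so the ion is Cu²⁺.

2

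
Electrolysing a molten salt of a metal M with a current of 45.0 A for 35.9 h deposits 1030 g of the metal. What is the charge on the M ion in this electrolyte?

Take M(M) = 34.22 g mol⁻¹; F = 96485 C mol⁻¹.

+2

Q = I·t = 45.00 A × 129240 s = 5816000 C, so n(e⁻) = 5816000/96485 = 60.28 mol.
n(M) deposited = 1030 / 34.22 = 30.10 mol.
Electrons per atom = n(e⁻)/n(M) = 60.28 / 30.10 = 2.00 ≈ 2, so the ion is M²⁺.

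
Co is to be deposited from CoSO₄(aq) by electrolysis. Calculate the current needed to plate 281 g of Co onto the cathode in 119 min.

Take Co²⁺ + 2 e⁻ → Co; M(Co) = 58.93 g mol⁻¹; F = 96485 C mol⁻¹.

n(Co) = 281 / 58.93 = 4.768 mol.
n(e⁻) = 2 × 4.768 = 9.537 mol.
Q = n(e⁻)·F = 9.537 × 96485 = 920200 C.
I = Q/t = 920200 / 7140.0 s = 129 A.

129 A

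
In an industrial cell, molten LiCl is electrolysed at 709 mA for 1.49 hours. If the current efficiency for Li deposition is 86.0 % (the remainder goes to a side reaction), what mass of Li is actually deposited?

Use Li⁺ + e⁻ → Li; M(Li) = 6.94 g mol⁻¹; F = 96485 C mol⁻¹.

0.235 g

Q = I·t = 0.7090 × 5364.0 = 3803 C.
n(e⁻) = 3803/96485 = 0.03942 mol; theoretically n(Li) = 0.03942/1 = 0.03942 mol, m_theo = 0.2735 g.
At 86.0 % efficiency, m_actual = 0.860 × 0.2735 = 0.235 g.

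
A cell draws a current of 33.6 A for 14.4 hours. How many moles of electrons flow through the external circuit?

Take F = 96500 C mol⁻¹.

Q = I·t = 33.60 A × 51840 s = 1742000 C.
n(e⁻) = Q/F = 1742000 / 96500 = 18.0 mol.

18.0 mol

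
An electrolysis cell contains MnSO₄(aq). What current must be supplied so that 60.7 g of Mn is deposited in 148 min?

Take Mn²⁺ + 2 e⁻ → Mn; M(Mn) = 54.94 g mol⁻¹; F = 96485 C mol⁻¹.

n(Mn) = 60.7 / 54.94 = 1.105 mol.
n(e⁻) = 2 × 1.105 = 2.210 mol.
Q = n(e⁻)·F = 2.210 × 96485 = 213200 C.
I = Q/t = 213200 / 8880.0 s = 24.0 A.

24.0 A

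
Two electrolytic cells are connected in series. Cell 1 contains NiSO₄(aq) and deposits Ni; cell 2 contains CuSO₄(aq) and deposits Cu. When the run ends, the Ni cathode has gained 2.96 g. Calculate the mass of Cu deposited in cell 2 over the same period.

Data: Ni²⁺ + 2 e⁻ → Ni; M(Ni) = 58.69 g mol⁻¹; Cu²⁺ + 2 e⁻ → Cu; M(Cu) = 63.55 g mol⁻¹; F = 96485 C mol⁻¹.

n(Ni) = 2.96 / 58.69 = 0.05043 mol.
Since Ni²⁺ + 2 e⁻ → Ni, n(e⁻) passed = 2 × 0.05043 = 0.1009 mol.
Cells in series carry the same charge, so the same 0.1009 mol of electrons passes through cell 2.
Cu²⁺ + 2 e⁻ → Cu, so n(Cu) = 0.1009 / 2 = 0.05043 mol.
m(Cu) = 0.05043 × 63.55 = 3.21 g.

3.21 g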